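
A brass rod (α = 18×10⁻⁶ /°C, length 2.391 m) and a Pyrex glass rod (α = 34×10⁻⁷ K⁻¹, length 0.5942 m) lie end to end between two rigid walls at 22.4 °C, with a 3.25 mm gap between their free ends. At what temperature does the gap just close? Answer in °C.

α₁L₁ = 4.3038×10⁻⁵ m/K, α₂L₂ = 2.02028×10⁻⁶ m/K → total 4.505828×10⁻⁵ m/K
ΔT = g/(α₁L₁+α₂L₂) = 3.25×10⁻³ / 4.505828×10⁻⁵ = 72.129 K
T = 22.4 + 72.129 = 94.529 °C

T = 94.5 °C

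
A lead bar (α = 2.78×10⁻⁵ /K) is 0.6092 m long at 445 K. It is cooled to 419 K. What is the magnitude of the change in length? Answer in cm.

|ΔT| = |419 − 445| = 26 K
ΔL = αL₀ΔT = (2.78×10⁻⁵)(0.6092)(26) = 4.40×10⁻⁴ m

ΔL = 0.0440 cm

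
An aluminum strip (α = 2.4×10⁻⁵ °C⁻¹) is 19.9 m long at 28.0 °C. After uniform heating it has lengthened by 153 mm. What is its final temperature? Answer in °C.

T = 348 °C

ΔL = αL₀ΔT ⇒ ΔT = ΔL / (αL₀)
ΔT = 153×10⁻³ m / (2.4×10⁻⁵ × 19.9 m) = 320.35 K
T = 28.0 + 320.35 = 348.35 °C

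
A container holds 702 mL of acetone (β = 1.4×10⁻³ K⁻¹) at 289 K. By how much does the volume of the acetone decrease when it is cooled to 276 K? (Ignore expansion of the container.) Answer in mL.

|ΔT| = |276 − 289| = 13 K
ΔV = βV₀ΔT = (1.4×10⁻³)(702)(13) = 12.8 mL

ΔV = 12.8 mL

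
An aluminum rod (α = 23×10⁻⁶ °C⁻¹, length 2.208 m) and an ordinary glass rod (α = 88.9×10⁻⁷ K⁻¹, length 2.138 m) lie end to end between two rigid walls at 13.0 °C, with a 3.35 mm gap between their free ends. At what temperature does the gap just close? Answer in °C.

T = 61.0 °C

α₁L₁ = 5.0784×10⁻⁵ m/K, α₂L₂ = 1.900682×10⁻⁵ m/K → total 6.979082×10⁻⁵ m/K
ΔT = g/(α₁L₁+α₂L₂) = 3.35×10⁻³ / 6.979082×10⁻⁵ = 48.001 K
T = 13.0 + 48.001 = 61.001 °C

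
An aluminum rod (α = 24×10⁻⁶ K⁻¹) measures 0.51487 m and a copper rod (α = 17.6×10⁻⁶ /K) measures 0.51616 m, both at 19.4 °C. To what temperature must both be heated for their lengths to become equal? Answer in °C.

T = 413.6 °C

L₁(1 + α₁ΔT) = L₂(1 + α₂ΔT) ⇒ ΔT = (L₂ − L₁)/(α₁L₁ − α₂L₂)
L₂ − L₁ = 0.51616 − 0.51487 = 1.29×10⁻³ m
α₁L₁ − α₂L₂ = 24×10⁻⁶×0.51487 − 17.6×10⁻⁶×0.51616 = 3.272464×10⁻⁶ m/K
ΔT = 1.29×10⁻³ / 3.272464×10⁻⁶ = 394.198 K
T = 19.4 + 394.198 = 413.598 °C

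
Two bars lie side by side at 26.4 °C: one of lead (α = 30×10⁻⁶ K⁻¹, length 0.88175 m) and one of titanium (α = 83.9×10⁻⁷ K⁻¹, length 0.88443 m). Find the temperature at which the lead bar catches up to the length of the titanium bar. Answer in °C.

L₁(1 + α₁ΔT) = L₂(1 + α₂ΔT) ⇒ ΔT = (L₂ − L₁)/(α₁L₁ − α₂L₂)
L₂ − L₁ = 0.88443 − 0.88175 = 2.68×10⁻³ m
α₁L₁ − α₂L₂ = 30×10⁻⁶×0.88175 − 83.9×10⁻⁷×0.88443 = 1.90321323×10⁻⁵ m/K
ΔT = 2.68×10⁻³ / 1.90321323×10⁻⁵ = 140.814 K
T = 26.4 + 140.814 = 167.214 °C

T = 167.2 °C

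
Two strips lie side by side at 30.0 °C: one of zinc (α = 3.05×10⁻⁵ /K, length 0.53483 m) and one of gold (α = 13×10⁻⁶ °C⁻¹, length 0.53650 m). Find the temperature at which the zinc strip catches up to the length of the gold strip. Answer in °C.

L₁(1 + α₁ΔT) = L₂(1 + α₂ΔT) ⇒ ΔT = (L₂ − L₁)/(α₁L₁ − α₂L₂)
L₂ − L₁ = 0.53650 − 0.53483 = 1.67×10⁻³ m
α₁L₁ − α₂L₂ = 3.05×10⁻⁵×0.53483 − 13×10⁻⁶×0.53650 = 9.337815×10⁻⁶ m/K
ΔT = 1.67×10⁻³ / 9.337815×10⁻⁶ = 178.843 K
T = 30.0 + 178.843 = 208.843 °C

T = 208.8 °C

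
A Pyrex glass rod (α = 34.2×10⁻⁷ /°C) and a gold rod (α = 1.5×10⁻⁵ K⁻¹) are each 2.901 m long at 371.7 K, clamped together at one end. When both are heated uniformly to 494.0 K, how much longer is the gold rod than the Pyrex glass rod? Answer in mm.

4.11 mm

ΔT = 122.3 K
Pyrex glass: ΔL = 34.2×10⁻⁷ × 2.901 m × 122.3 = 1.2134×10⁻³ m = 1.2134 mm
gold: ΔL = 1.5×10⁻⁵ × 2.901 m × 122.3 = 5.3219×10⁻³ m = 5.3219 mm
difference = 5.3219 − 1.2134 = 4.1085 mm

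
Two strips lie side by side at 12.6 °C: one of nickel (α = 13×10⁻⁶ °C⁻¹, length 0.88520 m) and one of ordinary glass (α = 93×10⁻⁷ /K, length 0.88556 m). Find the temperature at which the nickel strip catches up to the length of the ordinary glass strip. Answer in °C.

T = 122.6 °C

L₁(1 + α₁ΔT) = L₂(1 + α₂ΔT) ⇒ ΔT = (L₂ − L₁)/(α₁L₁ − α₂L₂)
L₂ − L₁ = 0.88556 − 0.88520 = 3.60×10⁻⁴ m
α₁L₁ − α₂L₂ = 13×10⁻⁶×0.88520 − 93×10⁻⁷×0.88556 = 3.271892×10⁻⁶ m/K
ΔT = 3.60×10⁻⁴ / 3.271892×10⁻⁶ = 110.028 K
T = 12.6 + 110.028 = 122.628 °C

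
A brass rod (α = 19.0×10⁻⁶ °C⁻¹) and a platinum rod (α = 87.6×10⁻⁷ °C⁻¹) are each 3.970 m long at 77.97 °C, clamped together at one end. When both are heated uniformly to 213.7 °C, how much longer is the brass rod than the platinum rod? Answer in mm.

ΔT = 135.73 K
brass: ΔL = 19.0×10⁻⁶ × 3.970 m × 135.73 = 1.0238×10⁻² m = 10.238 mm
platinum: ΔL = 87.6×10⁻⁷ × 3.970 m × 135.73 = 4.7203×10⁻³ m = 4.7203 mm
difference = 10.238 − 4.7203 = 5.5177 mm

5.52 mm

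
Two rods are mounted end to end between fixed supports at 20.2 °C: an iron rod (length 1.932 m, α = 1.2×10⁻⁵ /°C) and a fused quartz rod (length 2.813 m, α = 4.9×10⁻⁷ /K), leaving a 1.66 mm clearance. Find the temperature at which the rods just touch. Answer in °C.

T = 87.8 °C

α₁L₁ = 2.3184×10⁻⁵ m/K, α₂L₂ = 1.37837×10⁻⁶ m/K → total 2.456237×10⁻⁵ m/K
ΔT = g/(α₁L₁+α₂L₂) = 1.66×10⁻³ / 2.456237×10⁻⁵ = 67.583 K
T = 20.2 + 67.583 = 87.783 °C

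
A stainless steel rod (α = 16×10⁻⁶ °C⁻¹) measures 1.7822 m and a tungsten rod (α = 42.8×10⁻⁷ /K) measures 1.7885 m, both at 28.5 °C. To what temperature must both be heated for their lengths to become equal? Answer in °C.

T = 330.5 °C

Equal length when α₁L₁ΔT − α₂L₂ΔT = L₂ − L₁ = 6.30×10⁻³ m
α₁L₁ = 2.85152×10⁻⁵, α₂L₂ = 7.65478×10⁻⁶ → Δ(αL) = 2.086042×10⁻⁵ m/K
ΔT = 6.30×10⁻³ / 2.086042×10⁻⁵ = 302.007 K, so T = 28.5 + 302.007 = 330.507 °C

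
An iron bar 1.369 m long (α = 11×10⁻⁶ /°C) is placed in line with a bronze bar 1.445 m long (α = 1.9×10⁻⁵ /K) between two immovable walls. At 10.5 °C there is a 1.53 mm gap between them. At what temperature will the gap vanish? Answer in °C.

T = 46.5 °C

α₁L₁ = 1.5059×10⁻⁵ m/K, α₂L₂ = 2.7455×10⁻⁵ m/K → total 4.2514×10⁻⁵ m/K
ΔT = g/(α₁L₁+α₂L₂) = 1.53×10⁻³ / 4.2514×10⁻⁵ = 35.988 K
T = 10.5 + 35.988 = 46.488 °C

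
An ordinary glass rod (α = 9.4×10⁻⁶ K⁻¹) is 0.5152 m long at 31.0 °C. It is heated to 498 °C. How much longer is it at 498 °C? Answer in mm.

ΔL = 2.26 mm

|ΔT| = |498 − 31.0| = 467.0 K
ΔL = αL₀ΔT = (9.4×10⁻⁶)(0.5152)(467.0) = 2.26×10⁻³ m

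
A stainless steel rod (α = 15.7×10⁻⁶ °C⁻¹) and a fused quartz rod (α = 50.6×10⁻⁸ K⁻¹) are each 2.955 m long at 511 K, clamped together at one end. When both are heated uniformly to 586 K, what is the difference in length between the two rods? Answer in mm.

ΔT = 75 K
stainless steel: ΔL = 15.7×10⁻⁶ × 2.955 m × 75 = 3.4795×10⁻³ m = 3.4795 mm
fused quartz: ΔL = 50.6×10⁻⁸ × 2.955 m × 75 = 1.1214×10⁻⁴ m = 0.11214 mm
difference = 3.4795 − 0.11214 = 3.36736 mm

3.37 mm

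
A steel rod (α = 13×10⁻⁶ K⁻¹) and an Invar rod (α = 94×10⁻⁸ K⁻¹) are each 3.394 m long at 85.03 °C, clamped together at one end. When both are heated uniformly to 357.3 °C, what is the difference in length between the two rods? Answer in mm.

ΔT = 272.27 K
steel: ΔL = 13×10⁻⁶ × 3.394 m × 272.27 = 1.2013×10⁻² m = 12.013 mm
Invar: ΔL = 94×10⁻⁸ × 3.394 m × 272.27 = 8.6864×10⁻⁴ m = 0.86864 mm
difference = 12.013 − 0.86864 = 11.14436 mm

11.1 mm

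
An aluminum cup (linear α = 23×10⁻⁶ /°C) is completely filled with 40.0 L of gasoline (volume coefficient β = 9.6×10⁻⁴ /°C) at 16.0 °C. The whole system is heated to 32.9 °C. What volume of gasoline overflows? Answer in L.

0.602 L

The cup also expands: β_container ≈ 3α = 6.9×10⁻⁵ /K
Net overflow = V₀(β_liq − 3α_cont)ΔT
β − 3α = 9.60×10⁻⁴ − 6.9×10⁻⁵ = 8.91×10⁻⁴ /K; ΔT = 16.9 K
ΔV = 40.0 × 8.91×10⁻⁴ × 16.9 = 0.602 L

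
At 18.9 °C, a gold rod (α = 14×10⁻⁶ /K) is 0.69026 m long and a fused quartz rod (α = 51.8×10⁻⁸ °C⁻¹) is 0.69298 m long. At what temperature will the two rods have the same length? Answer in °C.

Equal length when α₁L₁ΔT − α₂L₂ΔT = L₂ − L₁ = 2.72×10⁻³ m
α₁L₁ = 9.66364×10⁻⁶, α₂L₂ = 3.5896364×10⁻⁷ → Δ(αL) = 9.30467636×10⁻⁶ m/K
ΔT = 2.72×10⁻³ / 9.30467636×10⁻⁶ = 292.326 K, so T = 18.9 + 292.326 = 311.226 °C

T = 311.2 °C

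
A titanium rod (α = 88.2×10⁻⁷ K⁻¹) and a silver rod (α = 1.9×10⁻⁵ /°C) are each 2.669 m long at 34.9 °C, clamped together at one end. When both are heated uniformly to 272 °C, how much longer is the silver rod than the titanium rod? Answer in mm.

ΔT = 237.1 K
titanium: ΔL = 88.2×10⁻⁷ × 2.669 m × 237.1 = 5.5815×10⁻³ m = 5.5815 mm
silver: ΔL = 1.9×10⁻⁵ × 2.669 m × 237.1 = 1.2024×10⁻² m = 12.024 mm
difference = 12.024 − 5.5815 = 6.4425 mm

6.44 mm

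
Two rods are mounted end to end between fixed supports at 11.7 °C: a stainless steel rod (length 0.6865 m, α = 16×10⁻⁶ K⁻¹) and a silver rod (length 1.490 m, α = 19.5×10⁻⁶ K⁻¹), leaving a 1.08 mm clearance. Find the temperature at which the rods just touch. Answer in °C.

T = 38.7 °C

Gap closes when ΔL₁ + ΔL₂ = 1.08 mm = 1.08×10⁻³ m
(α₁L₁ + α₂L₂)ΔT = g
α₁L₁ + α₂L₂ = 16×10⁻⁶×0.6865 + 19.5×10⁻⁶×1.490 = 4.0039×10⁻⁵ m/K
ΔT = 1.08×10⁻³ / 4.0039×10⁻⁵ = 26.974 K
T = 11.7 + 26.974 = 38.674 °C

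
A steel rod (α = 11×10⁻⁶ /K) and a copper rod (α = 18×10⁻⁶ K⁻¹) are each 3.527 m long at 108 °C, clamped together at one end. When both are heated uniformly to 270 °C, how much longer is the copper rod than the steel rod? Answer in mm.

ΔT = 162 K
steel: ΔL = 11×10⁻⁶ × 3.527 m × 162 = 6.2851×10⁻³ m = 6.2851 mm
copper: ΔL = 18×10⁻⁶ × 3.527 m × 162 = 1.0285×10⁻² m = 10.285 mm
difference = 10.285 − 6.2851 = 3.9999 mm

4.00 mm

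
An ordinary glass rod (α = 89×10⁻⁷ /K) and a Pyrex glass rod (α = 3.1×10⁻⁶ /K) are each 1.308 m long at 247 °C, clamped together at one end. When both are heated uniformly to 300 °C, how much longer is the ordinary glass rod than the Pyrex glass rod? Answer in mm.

ΔT = 53 K
ordinary glass: ΔL = 89×10⁻⁷ × 1.308 m × 53 = 6.1698×10⁻⁴ m = 0.61698 mm
Pyrex glass: ΔL = 3.1×10⁻⁶ × 1.308 m × 53 = 2.1490×10⁻⁴ m = 0.21490 mm
difference = 0.61698 − 0.21490 = 0.40208 mm

0.402 mm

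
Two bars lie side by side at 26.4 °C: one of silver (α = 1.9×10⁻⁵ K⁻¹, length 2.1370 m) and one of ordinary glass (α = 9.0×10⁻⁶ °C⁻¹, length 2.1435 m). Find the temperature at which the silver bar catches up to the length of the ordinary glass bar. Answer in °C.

T = 331.4 °C

L₁(1 + α₁ΔT) = L₂(1 + α₂ΔT) ⇒ ΔT = (L₂ − L₁)/(α₁L₁ − α₂L₂)
L₂ − L₁ = 2.1435 − 2.1370 = 6.50×10⁻³ m
α₁L₁ − α₂L₂ = 1.9×10⁻⁵×2.1370 − 9.0×10⁻⁶×2.1435 = 2.13115×10⁻⁵ m/K
ΔT = 6.50×10⁻³ / 2.13115×10⁻⁵ = 305.000 K
T = 26.4 + 305.000 = 331.400 °C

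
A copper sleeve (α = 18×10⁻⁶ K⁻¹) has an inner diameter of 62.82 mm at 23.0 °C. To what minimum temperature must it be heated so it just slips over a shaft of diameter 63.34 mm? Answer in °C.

T = 483 °C

Required Δd = 63.34 − 62.82 = 0.52 mm
Δd = αd₀ΔT ⇒ ΔT = Δd/(αd₀) = 0.52 / (18×10⁻⁶ × 62.82) = 459.87 K
T_min = 23.0 + 459.87 = 482.87 °C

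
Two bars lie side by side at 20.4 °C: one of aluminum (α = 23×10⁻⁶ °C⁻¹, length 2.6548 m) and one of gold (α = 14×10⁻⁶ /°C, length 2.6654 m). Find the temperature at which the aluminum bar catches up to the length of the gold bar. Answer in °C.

Equal length when α₁L₁ΔT − α₂L₂ΔT = L₂ − L₁ = 1.06×10⁻² m
α₁L₁ = 6.10604×10⁻⁵, α₂L₂ = 3.73156×10⁻⁵ → Δ(αL) = 2.37448×10⁻⁵ m/K
ΔT = 1.06×10⁻² / 2.37448×10⁻⁵ = 446.414 K, so T = 20.4 + 446.414 = 466.814 °C

T = 466.8 °C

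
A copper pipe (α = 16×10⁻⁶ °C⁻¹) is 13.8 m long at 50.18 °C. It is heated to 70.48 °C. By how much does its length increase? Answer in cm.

ΔL = 0.448 cm

|ΔT| = |70.48 − 50.18| = 20.30 K
ΔL = αL₀ΔT = (16×10⁻⁶)(13.8)(20.30) = 4.48×10⁻³ m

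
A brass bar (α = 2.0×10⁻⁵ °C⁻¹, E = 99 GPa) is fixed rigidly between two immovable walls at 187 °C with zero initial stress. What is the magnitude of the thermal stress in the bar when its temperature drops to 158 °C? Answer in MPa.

σ = 57.4 MPa

Fully constrained: the free strain ε = αΔT is blocked, so σ = Eε = EαΔT.
|ΔT| = 29 K
σ = 99.0×10⁹ × 2.0×10⁻⁵ × 29 = 5.74×10⁷ Pa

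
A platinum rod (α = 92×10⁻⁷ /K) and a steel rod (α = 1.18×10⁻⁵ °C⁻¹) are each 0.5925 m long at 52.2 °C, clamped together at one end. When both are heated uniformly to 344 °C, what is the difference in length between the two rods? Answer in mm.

0.450 mm

ΔT = 291.8 K
platinum: ΔL = 92×10⁻⁷ × 0.5925 m × 291.8 = 1.5906×10⁻³ m = 1.5906 mm
steel: ΔL = 1.18×10⁻⁵ × 0.5925 m × 291.8 = 2.0401×10⁻³ m = 2.0401 mm
difference = 2.0401 − 1.5906 = 0.4495 mm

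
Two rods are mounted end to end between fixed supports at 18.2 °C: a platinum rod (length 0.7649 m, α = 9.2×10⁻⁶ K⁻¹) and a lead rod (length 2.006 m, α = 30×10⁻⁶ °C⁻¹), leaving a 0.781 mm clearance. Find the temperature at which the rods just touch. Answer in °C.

Gap closes when ΔL₁ + ΔL₂ = 0.781 mm = 7.81×10⁻⁴ m
(α₁L₁ + α₂L₂)ΔT = g
α₁L₁ + α₂L₂ = 9.2×10⁻⁶×0.7649 + 30×10⁻⁶×2.006 = 6.721708×10⁻⁵ m/K
ΔT = 7.81×10⁻⁴ / 6.721708×10⁻⁵ = 11.619 K
T = 18.2 + 11.619 = 29.819 °C

T = 29.8 °C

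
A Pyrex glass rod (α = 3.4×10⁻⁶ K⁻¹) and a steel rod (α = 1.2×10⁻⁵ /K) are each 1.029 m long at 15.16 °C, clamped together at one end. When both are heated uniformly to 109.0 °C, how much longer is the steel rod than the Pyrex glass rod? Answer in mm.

0.830 mm

ΔT = 93.84 K
Pyrex glass: ΔL = 3.4×10⁻⁶ × 1.029 m × 93.84 = 3.2831×10⁻⁴ m = 0.32831 mm
steel: ΔL = 1.2×10⁻⁵ × 1.029 m × 93.84 = 1.1587×10⁻³ m = 1.1587 mm
difference = 1.1587 − 0.32831 = 0.83039 mm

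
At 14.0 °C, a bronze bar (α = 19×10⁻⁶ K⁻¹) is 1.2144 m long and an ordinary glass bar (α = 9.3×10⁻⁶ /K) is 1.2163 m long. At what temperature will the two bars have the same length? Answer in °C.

Equal length when α₁L₁ΔT − α₂L₂ΔT = L₂ − L₁ = 1.90×10⁻³ m
α₁L₁ = 2.30736×10⁻⁵, α₂L₂ = 1.131159×10⁻⁵ → Δ(αL) = 1.176201×10⁻⁵ m/K
ΔT = 1.90×10⁻³ / 1.176201×10⁻⁵ = 161.537 K, so T = 14.0 + 161.537 = 175.537 °C

T = 175.5 °C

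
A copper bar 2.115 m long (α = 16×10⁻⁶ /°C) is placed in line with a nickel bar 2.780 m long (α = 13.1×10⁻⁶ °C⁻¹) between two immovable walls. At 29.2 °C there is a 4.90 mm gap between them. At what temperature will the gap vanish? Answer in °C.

α₁L₁ = 3.384×10⁻⁵ m/K, α₂L₂ = 3.6418×10⁻⁵ m/K → total 7.0258×10⁻⁵ m/K
ΔT = g/(α₁L₁+α₂L₂) = 4.90×10⁻³ / 7.0258×10⁻⁵ = 69.743 K
T = 29.2 + 69.743 = 98.943 °C

T = 98.9 °C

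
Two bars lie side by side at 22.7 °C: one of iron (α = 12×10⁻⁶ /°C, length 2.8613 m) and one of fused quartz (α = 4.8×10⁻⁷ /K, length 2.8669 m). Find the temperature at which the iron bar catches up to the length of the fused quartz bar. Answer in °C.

Equal length when α₁L₁ΔT − α₂L₂ΔT = L₂ − L₁ = 5.60×10⁻³ m
α₁L₁ = 3.43356×10⁻⁵, α₂L₂ = 1.376112×10⁻⁶ → Δ(αL) = 3.2959488×10⁻⁵ m/K
ΔT = 5.60×10⁻³ / 3.2959488×10⁻⁵ = 169.906 K, so T = 22.7 + 169.906 = 192.606 °C

T = 192.6 °C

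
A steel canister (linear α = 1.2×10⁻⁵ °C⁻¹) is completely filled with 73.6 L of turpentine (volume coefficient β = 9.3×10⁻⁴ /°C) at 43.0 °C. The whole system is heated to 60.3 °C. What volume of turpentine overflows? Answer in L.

1.14 L

The canister also expands: β_container ≈ 3α = 3.6×10⁻⁵ /K
Net overflow = V₀(β_liq − 3α_cont)ΔT
β − 3α = 9.30×10⁻⁴ − 3.6×10⁻⁵ = 8.94×10⁻⁴ /K; ΔT = 17.3 K
ΔV = 73.6 × 8.94×10⁻⁴ × 17.3 = 1.14 L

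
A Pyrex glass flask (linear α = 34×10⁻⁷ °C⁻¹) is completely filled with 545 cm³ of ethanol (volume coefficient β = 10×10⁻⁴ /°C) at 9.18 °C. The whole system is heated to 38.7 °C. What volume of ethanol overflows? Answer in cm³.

15.9 cm³

The flask also expands: β_container ≈ 3α = 1.02×10⁻⁵ /K
Net overflow = V₀(β_liq − 3α_cont)ΔT
β − 3α = 1.00×10⁻³ − 1.02×10⁻⁵ = 9.898×10⁻⁴ /K; ΔT = 29.52 K
ΔV = 545 × 9.898×10⁻⁴ × 29.52 = 15.9 cm³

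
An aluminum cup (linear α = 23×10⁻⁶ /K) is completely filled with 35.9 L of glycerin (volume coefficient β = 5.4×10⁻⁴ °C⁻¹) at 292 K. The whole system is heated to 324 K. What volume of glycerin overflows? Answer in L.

The cup also expands: β_container ≈ 3α = 6.9×10⁻⁵ /K
Net overflow = V₀(β_liq − 3α_cont)ΔT
β − 3α = 5.40×10⁻⁴ − 6.9×10⁻⁵ = 4.71×10⁻⁴ /K; ΔT = 32 K
ΔV = 35.9 × 4.71×10⁻⁴ × 32 = 0.541 L

0.541 L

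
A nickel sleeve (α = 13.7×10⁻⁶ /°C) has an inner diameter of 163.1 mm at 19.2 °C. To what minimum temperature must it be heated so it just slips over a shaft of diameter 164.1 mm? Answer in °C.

T = 467 °C

Required Δd = 164.1 − 163.1 = 1.0 mm
Δd = αd₀ΔT ⇒ ΔT = Δd/(αd₀) = 1.0 / (13.7×10⁻⁶ × 163.1) = 447.53 K
T_min = 19.2 + 447.53 = 466.73 °C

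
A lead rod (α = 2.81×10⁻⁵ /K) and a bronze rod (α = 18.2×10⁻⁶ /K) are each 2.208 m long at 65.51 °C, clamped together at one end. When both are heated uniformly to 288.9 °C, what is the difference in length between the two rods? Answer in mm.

ΔT = 223.39 K
lead: ΔL = 2.81×10⁻⁵ × 2.208 m × 223.39 = 1.3860×10⁻² m = 13.860 mm
bronze: ΔL = 18.2×10⁻⁶ × 2.208 m × 223.39 = 8.9771×10⁻³ m = 8.9771 mm
difference = 13.860 − 8.9771 = 4.8829 mm

4.88 mm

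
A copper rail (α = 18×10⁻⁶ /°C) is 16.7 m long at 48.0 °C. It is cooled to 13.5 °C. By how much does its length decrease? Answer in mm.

|ΔT| = |13.5 − 48.0| = 34.5 K
ΔL = αL₀ΔT = (18×10⁻⁶)(16.7)(34.5) = 1.04×10⁻² m

ΔL = 10.4 mm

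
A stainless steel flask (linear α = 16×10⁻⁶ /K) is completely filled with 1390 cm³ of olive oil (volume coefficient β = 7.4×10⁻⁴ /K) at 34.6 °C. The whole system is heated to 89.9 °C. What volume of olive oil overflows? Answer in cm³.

53.2 cm³

The flask also expands: β_container ≈ 3α = 4.8×10⁻⁵ /K
Net overflow = V₀(β_liq − 3α_cont)ΔT
β − 3α = 7.40×10⁻⁴ − 4.8×10⁻⁵ = 6.92×10⁻⁴ /K; ΔT = 55.3 K
ΔV = 1390 × 6.92×10⁻⁴ × 55.3 = 53.2 cm³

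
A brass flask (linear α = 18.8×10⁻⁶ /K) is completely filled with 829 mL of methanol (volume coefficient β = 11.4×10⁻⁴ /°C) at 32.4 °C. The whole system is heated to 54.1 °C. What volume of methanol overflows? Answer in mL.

19.5 mL

The flask also expands: β_container ≈ 3α = 5.64×10⁻⁵ /K
Net overflow = V₀(β_liq − 3α_cont)ΔT
β − 3α = 1.14×10⁻³ − 5.64×10⁻⁵ = 1.0836×10⁻³ /K; ΔT = 21.7 K
ΔV = 829 × 1.0836×10⁻³ × 21.7 = 19.5 mL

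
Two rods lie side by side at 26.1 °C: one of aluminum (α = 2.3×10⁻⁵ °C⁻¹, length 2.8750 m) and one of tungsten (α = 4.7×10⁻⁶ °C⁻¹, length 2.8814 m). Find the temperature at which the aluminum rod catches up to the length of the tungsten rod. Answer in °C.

L₁(1 + α₁ΔT) = L₂(1 + α₂ΔT) ⇒ ΔT = (L₂ − L₁)/(α₁L₁ − α₂L₂)
L₂ − L₁ = 2.8814 − 2.8750 = 6.40×10⁻³ m
α₁L₁ − α₂L₂ = 2.3×10⁻⁵×2.8750 − 4.7×10⁻⁶×2.8814 = 5.258242×10⁻⁵ m/K
ΔT = 6.40×10⁻³ / 5.258242×10⁻⁵ = 121.714 K
T = 26.1 + 121.714 = 147.814 °C

T = 147.8 °C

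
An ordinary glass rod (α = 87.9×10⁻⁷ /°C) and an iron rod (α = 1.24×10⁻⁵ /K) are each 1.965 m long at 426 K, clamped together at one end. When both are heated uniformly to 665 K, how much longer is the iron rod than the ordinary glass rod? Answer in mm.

ΔT = 239 K
ordinary glass: ΔL = 87.9×10⁻⁷ × 1.965 m × 239 = 4.1281×10⁻³ m = 4.1281 mm
iron: ΔL = 1.24×10⁻⁵ × 1.965 m × 239 = 5.8235×10⁻³ m = 5.8235 mm
difference = 5.8235 − 4.1281 = 1.6954 mm

1.70 mm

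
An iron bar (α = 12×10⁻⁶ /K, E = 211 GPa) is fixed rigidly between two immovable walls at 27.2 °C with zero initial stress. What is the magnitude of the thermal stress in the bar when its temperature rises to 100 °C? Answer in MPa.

σ = 184 MPa

Fully constrained: the free strain ε = αΔT is blocked, so σ = Eε = EαΔT.
|ΔT| = 72.8 K
σ = 211×10⁹ × 12×10⁻⁶ × 72.8 = 1.84×10⁸ Pa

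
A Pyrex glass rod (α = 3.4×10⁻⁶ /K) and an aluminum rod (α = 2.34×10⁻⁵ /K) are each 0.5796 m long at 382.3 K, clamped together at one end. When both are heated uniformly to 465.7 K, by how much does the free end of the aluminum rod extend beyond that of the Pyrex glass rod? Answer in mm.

0.967 mm

ΔT = 83.4 K
Pyrex glass: ΔL = 3.4×10⁻⁶ × 0.5796 m × 83.4 = 1.6435×10⁻⁴ m = 0.16435 mm
aluminum: ΔL = 2.34×10⁻⁵ × 0.5796 m × 83.4 = 1.1311×10⁻³ m = 1.1311 mm
difference = 1.1311 − 0.16435 = 0.96675 mm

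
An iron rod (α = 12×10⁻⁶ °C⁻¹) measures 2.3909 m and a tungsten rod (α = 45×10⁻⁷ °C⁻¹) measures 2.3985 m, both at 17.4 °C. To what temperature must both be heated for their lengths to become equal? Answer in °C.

L₁(1 + α₁ΔT) = L₂(1 + α₂ΔT) ⇒ ΔT = (L₂ − L₁)/(α₁L₁ − α₂L₂)
L₂ − L₁ = 2.3985 − 2.3909 = 7.60×10⁻³ m
α₁L₁ − α₂L₂ = 12×10⁻⁶×2.3909 − 45×10⁻⁷×2.3985 = 1.789755×10⁻⁵ m/K
ΔT = 7.60×10⁻³ / 1.789755×10⁻⁵ = 424.639 K
T = 17.4 + 424.639 = 442.039 °C

T = 442.0 °C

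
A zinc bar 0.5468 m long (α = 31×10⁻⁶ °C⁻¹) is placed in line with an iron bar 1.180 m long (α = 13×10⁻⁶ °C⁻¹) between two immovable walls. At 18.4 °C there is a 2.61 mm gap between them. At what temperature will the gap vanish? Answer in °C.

T = 99.2 °C

α₁L₁ = 1.69508×10⁻⁵ m/K, α₂L₂ = 1.534×10⁻⁵ m/K → total 3.22908×10⁻⁵ m/K
ΔT = g/(α₁L₁+α₂L₂) = 2.61×10⁻³ / 3.22908×10⁻⁵ = 80.828 K
T = 18.4 + 80.828 = 99.228 °C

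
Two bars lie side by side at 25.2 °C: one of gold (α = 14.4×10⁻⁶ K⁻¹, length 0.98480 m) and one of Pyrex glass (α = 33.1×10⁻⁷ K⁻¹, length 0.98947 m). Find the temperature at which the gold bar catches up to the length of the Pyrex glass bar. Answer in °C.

T = 453.4 °C

L₁(1 + α₁ΔT) = L₂(1 + α₂ΔT) ⇒ ΔT = (L₂ − L₁)/(α₁L₁ − α₂L₂)
L₂ − L₁ = 0.98947 − 0.98480 = 4.67×10⁻³ m
α₁L₁ − α₂L₂ = 14.4×10⁻⁶×0.98480 − 33.1×10⁻⁷×0.98947 = 1.09059743×10⁻⁵ m/K
ΔT = 4.67×10⁻³ / 1.09059743×10⁻⁵ = 428.206 K
T = 25.2 + 428.206 = 453.406 °C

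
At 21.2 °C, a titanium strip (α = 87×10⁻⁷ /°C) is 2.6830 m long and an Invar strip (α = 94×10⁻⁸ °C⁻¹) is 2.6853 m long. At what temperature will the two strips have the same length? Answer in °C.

Equal length when α₁L₁ΔT − α₂L₂ΔT = L₂ − L₁ = 2.30×10⁻³ m
α₁L₁ = 2.33421×10⁻⁵, α₂L₂ = 2.524182×10⁻⁶ → Δ(αL) = 2.0817918×10⁻⁵ m/K
ΔT = 2.30×10⁻³ / 2.0817918×10⁻⁵ = 110.482 K, so T = 21.2 + 110.482 = 131.682 °C

T = 131.7 °C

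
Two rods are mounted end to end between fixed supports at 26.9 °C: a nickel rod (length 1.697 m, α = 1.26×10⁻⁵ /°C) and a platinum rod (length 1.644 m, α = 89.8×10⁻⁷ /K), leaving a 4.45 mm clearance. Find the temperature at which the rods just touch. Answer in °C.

Gap closes when ΔL₁ + ΔL₂ = 4.45 mm = 4.45×10⁻³ m
(α₁L₁ + α₂L₂)ΔT = g
α₁L₁ + α₂L₂ = 1.26×10⁻⁵×1.697 + 89.8×10⁻⁷×1.644 = 3.614532×10⁻⁵ m/K
ΔT = 4.45×10⁻³ / 3.614532×10⁻⁵ = 123.11 K
T = 26.9 + 123.11 = 150.01 °C

T = 150 °C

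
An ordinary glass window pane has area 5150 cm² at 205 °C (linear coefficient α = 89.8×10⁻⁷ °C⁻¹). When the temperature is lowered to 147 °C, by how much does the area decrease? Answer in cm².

ΔA = 5.36 cm²

Area coefficient ≈ 2α; |ΔT| = 58 K
ΔA = 2αA₀ΔT = 2(89.8×10⁻⁷)(5150)(58) = 5.36 cm²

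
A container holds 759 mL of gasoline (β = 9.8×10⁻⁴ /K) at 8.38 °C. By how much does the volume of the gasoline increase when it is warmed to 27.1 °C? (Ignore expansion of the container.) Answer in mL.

ΔV = 13.9 mL

|ΔT| = |27.1 − 8.38| = 18.72 K
ΔV = βV₀ΔT = (9.8×10⁻⁴)(759)(18.72) = 13.9 mL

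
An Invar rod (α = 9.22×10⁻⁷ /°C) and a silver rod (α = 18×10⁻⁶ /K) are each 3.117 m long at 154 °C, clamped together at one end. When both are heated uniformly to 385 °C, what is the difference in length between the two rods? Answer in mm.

12.3 mm

ΔT = 231 K
Invar: ΔL = 9.22×10⁻⁷ × 3.117 m × 231 = 6.6386×10⁻⁴ m = 0.66386 mm
silver: ΔL = 18×10⁻⁶ × 3.117 m × 231 = 1.2960×10⁻² m = 12.960 mm
difference = 12.960 − 0.66386 = 12.29614 mm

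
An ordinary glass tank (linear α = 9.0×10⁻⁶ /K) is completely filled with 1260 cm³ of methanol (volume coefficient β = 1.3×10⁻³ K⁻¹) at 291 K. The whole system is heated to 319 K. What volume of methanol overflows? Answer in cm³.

44.9 cm³

The tank also expands: β_container ≈ 3α = 2.7×10⁻⁵ /K
Net overflow = V₀(β_liq − 3α_cont)ΔT
β − 3α = 1.30×10⁻³ − 2.7×10⁻⁵ = 1.273×10⁻³ /K; ΔT = 28 K
ΔV = 1260 × 1.273×10⁻³ × 28 = 44.9 cm³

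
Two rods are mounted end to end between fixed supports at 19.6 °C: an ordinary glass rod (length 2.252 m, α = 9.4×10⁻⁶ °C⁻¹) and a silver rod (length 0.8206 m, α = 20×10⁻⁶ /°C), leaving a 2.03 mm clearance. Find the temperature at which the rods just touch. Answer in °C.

T = 73.6 °C

α₁L₁ = 2.11688×10⁻⁵ m/K, α₂L₂ = 1.6412×10⁻⁵ m/K → total 3.75808×10⁻⁵ m/K
ΔT = g/(α₁L₁+α₂L₂) = 2.03×10⁻³ / 3.75808×10⁻⁵ = 54.017 K
T = 19.6 + 54.017 = 73.617 °C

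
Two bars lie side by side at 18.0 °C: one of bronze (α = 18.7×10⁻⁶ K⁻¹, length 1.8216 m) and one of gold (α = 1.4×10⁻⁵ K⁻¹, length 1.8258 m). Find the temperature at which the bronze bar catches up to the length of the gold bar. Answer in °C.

T = 512.0 °C

Equal length when α₁L₁ΔT − α₂L₂ΔT = L₂ − L₁ = 4.20×10⁻³ m
α₁L₁ = 3.406392×10⁻⁵, α₂L₂ = 2.55612×10⁻⁵ → Δ(αL) = 8.50272×10⁻⁶ m/K
ΔT = 4.20×10⁻³ / 8.50272×10⁻⁶ = 493.960 K, so T = 18.0 + 493.960 = 511.960 °C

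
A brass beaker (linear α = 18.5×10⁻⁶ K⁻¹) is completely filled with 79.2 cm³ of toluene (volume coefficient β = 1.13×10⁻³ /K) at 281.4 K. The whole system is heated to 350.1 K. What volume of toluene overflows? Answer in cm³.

5.85 cm³

The beaker also expands: β_container ≈ 3α = 5.55×10⁻⁵ /K
Net overflow = V₀(β_liq − 3α_cont)ΔT
β − 3α = 1.13×10⁻³ − 5.55×10⁻⁵ = 1.0745×10⁻³ /K; ΔT = 68.7 K
ΔV = 79.2 × 1.0745×10⁻³ × 68.7 = 5.85 cm³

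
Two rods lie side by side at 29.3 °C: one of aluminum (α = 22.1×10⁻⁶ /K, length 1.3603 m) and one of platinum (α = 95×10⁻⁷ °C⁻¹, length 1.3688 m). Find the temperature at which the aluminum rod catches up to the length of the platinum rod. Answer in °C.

Equal length when α₁L₁ΔT − α₂L₂ΔT = L₂ − L₁ = 8.50×10⁻³ m
α₁L₁ = 3.006263×10⁻⁵, α₂L₂ = 1.30036×10⁻⁵ → Δ(αL) = 1.705903×10⁻⁵ m/K
ΔT = 8.50×10⁻³ / 1.705903×10⁻⁵ = 498.270 K, so T = 29.3 + 498.270 = 527.570 °C

T = 527.6 °C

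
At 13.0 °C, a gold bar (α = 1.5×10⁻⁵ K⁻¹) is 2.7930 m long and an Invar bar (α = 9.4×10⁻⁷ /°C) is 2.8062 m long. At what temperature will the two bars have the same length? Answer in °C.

T = 349.2 °C

Equal length when α₁L₁ΔT − α₂L₂ΔT = L₂ − L₁ = 1.32×10⁻² m
α₁L₁ = 4.1895×10⁻⁵, α₂L₂ = 2.637828×10⁻⁶ → Δ(αL) = 3.9257172×10⁻⁵ m/K
ΔT = 1.32×10⁻² / 3.9257172×10⁻⁵ = 336.244 K, so T = 13.0 + 336.244 = 349.244 °C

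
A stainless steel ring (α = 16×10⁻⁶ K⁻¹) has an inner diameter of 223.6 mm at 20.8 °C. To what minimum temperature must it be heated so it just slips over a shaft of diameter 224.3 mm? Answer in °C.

Required Δd = 224.3 − 223.6 = 0.7 mm
Δd = αd₀ΔT ⇒ ΔT = Δd/(αd₀) = 0.7 / (16×10⁻⁶ × 223.6) = 195.66 K
T_min = 20.8 + 195.66 = 216.46 °C

T = 216 °C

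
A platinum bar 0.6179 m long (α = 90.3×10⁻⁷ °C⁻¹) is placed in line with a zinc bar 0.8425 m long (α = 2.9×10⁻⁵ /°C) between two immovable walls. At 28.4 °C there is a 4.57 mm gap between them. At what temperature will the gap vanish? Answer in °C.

T = 181 °C

Gap closes when ΔL₁ + ΔL₂ = 4.57 mm = 4.57×10⁻³ m
(α₁L₁ + α₂L₂)ΔT = g
α₁L₁ + α₂L₂ = 90.3×10⁻⁷×0.6179 + 2.9×10⁻⁵×0.8425 = 3.0012137×10⁻⁵ m/K
ΔT = 4.57×10⁻³ / 3.0012137×10⁻⁵ = 152.27 K
T = 28.4 + 152.27 = 180.67 °C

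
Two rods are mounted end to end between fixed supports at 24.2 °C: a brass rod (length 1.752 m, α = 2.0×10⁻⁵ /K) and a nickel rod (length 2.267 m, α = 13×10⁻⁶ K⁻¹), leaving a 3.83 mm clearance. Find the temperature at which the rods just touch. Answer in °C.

Gap closes when ΔL₁ + ΔL₂ = 3.83 mm = 3.83×10⁻³ m
(α₁L₁ + α₂L₂)ΔT = g
α₁L₁ + α₂L₂ = 2.0×10⁻⁵×1.752 + 13×10⁻⁶×2.267 = 6.4511×10⁻⁵ m/K
ΔT = 3.83×10⁻³ / 6.4511×10⁻⁵ = 59.370 K
T = 24.2 + 59.370 = 83.570 °C

T = 83.6 °C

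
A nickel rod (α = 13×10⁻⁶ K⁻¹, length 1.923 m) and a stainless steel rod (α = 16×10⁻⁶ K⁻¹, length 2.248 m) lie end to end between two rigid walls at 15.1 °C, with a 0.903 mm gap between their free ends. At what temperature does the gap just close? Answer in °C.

T = 29.9 °C

Gap closes when ΔL₁ + ΔL₂ = 0.903 mm = 9.03×10⁻⁴ m
(α₁L₁ + α₂L₂)ΔT = g
α₁L₁ + α₂L₂ = 13×10⁻⁶×1.923 + 16×10⁻⁶×2.248 = 6.0967×10⁻⁵ m/K
ΔT = 9.03×10⁻⁴ / 6.0967×10⁻⁵ = 14.811 K
T = 15.1 + 14.811 = 29.911 °C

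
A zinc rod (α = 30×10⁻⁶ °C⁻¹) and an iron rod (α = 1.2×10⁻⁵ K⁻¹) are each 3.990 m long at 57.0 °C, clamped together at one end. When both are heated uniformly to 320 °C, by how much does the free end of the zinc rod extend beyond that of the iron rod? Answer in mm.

ΔT = 263.0 K
zinc: ΔL = 30×10⁻⁶ × 3.990 m × 263.0 = 3.1481×10⁻² m = 31.481 mm
iron: ΔL = 1.2×10⁻⁵ × 3.990 m × 263.0 = 1.2592×10⁻² m = 12.592 mm
difference = 31.481 − 12.592 = 18.889 mm

18.9 mm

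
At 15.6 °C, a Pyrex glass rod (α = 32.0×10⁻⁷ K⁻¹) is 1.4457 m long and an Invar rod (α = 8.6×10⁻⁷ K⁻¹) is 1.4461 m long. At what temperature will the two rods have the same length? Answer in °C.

T = 133.9 °C

Equal length when α₁L₁ΔT − α₂L₂ΔT = L₂ − L₁ = 4.00×10⁻⁴ m
α₁L₁ = 4.62624×10⁻⁶, α₂L₂ = 1.243646×10⁻⁶ → Δ(αL) = 3.382594×10⁻⁶ m/K
ΔT = 4.00×10⁻⁴ / 3.382594×10⁻⁶ = 118.252 K, so T = 15.6 + 118.252 = 133.852 °C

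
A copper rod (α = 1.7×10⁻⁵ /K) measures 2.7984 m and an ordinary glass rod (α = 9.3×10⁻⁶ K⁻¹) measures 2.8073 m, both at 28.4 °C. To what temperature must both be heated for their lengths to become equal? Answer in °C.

T = 443.0 °C

Equal length when α₁L₁ΔT − α₂L₂ΔT = L₂ − L₁ = 8.90×10⁻³ m
α₁L₁ = 4.75728×10⁻⁵, α₂L₂ = 2.610789×10⁻⁵ → Δ(αL) = 2.146491×10⁻⁵ m/K
ΔT = 8.90×10⁻³ / 2.146491×10⁻⁵ = 414.630 K, so T = 28.4 + 414.630 = 443.030 °C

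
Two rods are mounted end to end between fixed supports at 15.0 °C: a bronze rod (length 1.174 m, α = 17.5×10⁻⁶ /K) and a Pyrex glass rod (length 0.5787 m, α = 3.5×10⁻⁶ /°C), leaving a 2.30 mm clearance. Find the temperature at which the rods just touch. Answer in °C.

Gap closes when ΔL₁ + ΔL₂ = 2.30 mm = 2.30×10⁻³ m
(α₁L₁ + α₂L₂)ΔT = g
α₁L₁ + α₂L₂ = 17.5×10⁻⁶×1.174 + 3.5×10⁻⁶×0.5787 = 2.257045×10⁻⁵ m/K
ΔT = 2.30×10⁻³ / 2.257045×10⁻⁵ = 101.90 K
T = 15.0 + 101.90 = 116.90 °C

T = 117 °C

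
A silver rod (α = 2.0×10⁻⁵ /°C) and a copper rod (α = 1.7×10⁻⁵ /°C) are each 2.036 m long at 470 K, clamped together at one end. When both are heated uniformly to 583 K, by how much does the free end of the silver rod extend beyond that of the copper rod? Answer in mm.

0.690 mm

ΔT = 113 K
silver: ΔL = 2.0×10⁻⁵ × 2.036 m × 113 = 4.6014×10⁻³ m = 4.6014 mm
copper: ΔL = 1.7×10⁻⁵ × 2.036 m × 113 = 3.9112×10⁻³ m = 3.9112 mm
difference = 4.6014 − 3.9112 = 0.6902 mm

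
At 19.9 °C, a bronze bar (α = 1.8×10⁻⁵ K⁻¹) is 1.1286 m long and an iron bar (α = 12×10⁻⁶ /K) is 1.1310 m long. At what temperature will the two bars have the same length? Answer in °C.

L₁(1 + α₁ΔT) = L₂(1 + α₂ΔT) ⇒ ΔT = (L₂ − L₁)/(α₁L₁ − α₂L₂)
L₂ − L₁ = 1.1310 − 1.1286 = 2.40×10⁻³ m
α₁L₁ − α₂L₂ = 1.8×10⁻⁵×1.1286 − 12×10⁻⁶×1.1310 = 6.7428×10⁻⁶ m/K
ΔT = 2.40×10⁻³ / 6.7428×10⁻⁶ = 355.935 K
T = 19.9 + 355.935 = 375.835 °C

T = 375.8 °C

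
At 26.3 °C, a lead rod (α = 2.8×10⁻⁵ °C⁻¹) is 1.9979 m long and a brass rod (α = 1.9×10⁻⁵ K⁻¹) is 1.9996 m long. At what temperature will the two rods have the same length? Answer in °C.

L₁(1 + α₁ΔT) = L₂(1 + α₂ΔT) ⇒ ΔT = (L₂ − L₁)/(α₁L₁ − α₂L₂)
L₂ − L₁ = 1.9996 − 1.9979 = 1.70×10⁻³ m
α₁L₁ − α₂L₂ = 2.8×10⁻⁵×1.9979 − 1.9×10⁻⁵×1.9996 = 1.79488×10⁻⁵ m/K
ΔT = 1.70×10⁻³ / 1.79488×10⁻⁵ = 94.714 K
T = 26.3 + 94.714 = 121.014 °C

T = 121.0 °C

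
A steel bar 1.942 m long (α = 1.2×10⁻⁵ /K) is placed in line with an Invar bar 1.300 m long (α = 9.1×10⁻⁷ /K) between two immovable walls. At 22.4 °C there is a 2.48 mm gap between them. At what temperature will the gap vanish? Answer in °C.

Gap closes when ΔL₁ + ΔL₂ = 2.48 mm = 2.48×10⁻³ m
(α₁L₁ + α₂L₂)ΔT = g
α₁L₁ + α₂L₂ = 1.2×10⁻⁵×1.942 + 9.1×10⁻⁷×1.300 = 2.4487×10⁻⁵ m/K
ΔT = 2.48×10⁻³ / 2.4487×10⁻⁵ = 101.28 K
T = 22.4 + 101.28 = 123.68 °C

T = 124 °C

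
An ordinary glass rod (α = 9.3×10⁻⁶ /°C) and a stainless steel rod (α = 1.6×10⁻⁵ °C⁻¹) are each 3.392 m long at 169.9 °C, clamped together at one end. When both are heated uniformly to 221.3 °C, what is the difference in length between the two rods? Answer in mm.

ΔT = 51.4 K
ordinary glass: ΔL = 9.3×10⁻⁶ × 3.392 m × 51.4 = 1.6214×10⁻³ m = 1.6214 mm
stainless steel: ΔL = 1.6×10⁻⁵ × 3.392 m × 51.4 = 2.7896×10⁻³ m = 2.7896 mm
difference = 2.7896 − 1.6214 = 1.1682 mm

1.17 mm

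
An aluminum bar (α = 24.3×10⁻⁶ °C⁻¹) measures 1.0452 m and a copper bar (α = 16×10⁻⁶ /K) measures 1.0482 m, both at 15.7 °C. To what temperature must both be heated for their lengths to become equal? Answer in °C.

Equal length when α₁L₁ΔT − α₂L₂ΔT = L₂ − L₁ = 3.00×10⁻³ m
α₁L₁ = 2.539836×10⁻⁵, α₂L₂ = 1.67712×10⁻⁵ → Δ(αL) = 8.62716×10⁻⁶ m/K
ΔT = 3.00×10⁻³ / 8.62716×10⁻⁶ = 347.739 K, so T = 15.7 + 347.739 = 363.439 °C

T = 363.4 °C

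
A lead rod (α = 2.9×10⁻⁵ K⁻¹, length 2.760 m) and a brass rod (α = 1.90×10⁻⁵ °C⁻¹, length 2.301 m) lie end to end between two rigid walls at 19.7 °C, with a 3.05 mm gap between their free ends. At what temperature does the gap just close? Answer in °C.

Gap closes when ΔL₁ + ΔL₂ = 3.05 mm = 3.05×10⁻³ m
(α₁L₁ + α₂L₂)ΔT = g
α₁L₁ + α₂L₂ = 2.9×10⁻⁵×2.760 + 1.90×10⁻⁵×2.301 = 1.23759×10⁻⁴ m/K
ΔT = 3.05×10⁻³ / 1.23759×10⁻⁴ = 24.645 K
T = 19.7 + 24.645 = 44.345 °C

T = 44.3 °C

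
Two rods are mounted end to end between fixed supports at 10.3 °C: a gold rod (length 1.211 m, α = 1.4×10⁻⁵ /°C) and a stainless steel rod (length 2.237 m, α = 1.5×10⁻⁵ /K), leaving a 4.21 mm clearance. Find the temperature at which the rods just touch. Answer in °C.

α₁L₁ = 1.6954×10⁻⁵ m/K, α₂L₂ = 3.3555×10⁻⁵ m/K → total 5.0509×10⁻⁵ m/K
ΔT = g/(α₁L₁+α₂L₂) = 4.21×10⁻³ / 5.0509×10⁻⁵ = 83.351 K
T = 10.3 + 83.351 = 93.651 °C

T = 93.7 °C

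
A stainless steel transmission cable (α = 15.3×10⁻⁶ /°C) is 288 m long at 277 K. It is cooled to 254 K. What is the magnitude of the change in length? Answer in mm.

ΔL = 101 mm

|ΔT| = |254 − 277| = 23 K
ΔL = αL₀ΔT = (15.3×10⁻⁶)(288)(23) = 1.01×10⁻¹ m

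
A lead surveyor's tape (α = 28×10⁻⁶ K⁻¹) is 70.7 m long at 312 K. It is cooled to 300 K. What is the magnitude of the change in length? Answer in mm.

|ΔT| = |300 − 312| = 12 K
ΔL = αL₀ΔT = (28×10⁻⁶)(70.7)(12) = 2.38×10⁻² m

ΔL = 23.8 mm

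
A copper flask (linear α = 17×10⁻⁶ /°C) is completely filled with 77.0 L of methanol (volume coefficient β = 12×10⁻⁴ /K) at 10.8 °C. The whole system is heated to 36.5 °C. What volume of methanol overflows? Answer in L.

The flask also expands: β_container ≈ 3α = 5.1×10⁻⁵ /K
Net overflow = V₀(β_liq − 3α_cont)ΔT
β − 3α = 1.20×10⁻³ − 5.1×10⁻⁵ = 1.149×10⁻³ /K; ΔT = 25.7 K
ΔV = 77.0 × 1.149×10⁻³ × 25.7 = 2.27 L

2.27 L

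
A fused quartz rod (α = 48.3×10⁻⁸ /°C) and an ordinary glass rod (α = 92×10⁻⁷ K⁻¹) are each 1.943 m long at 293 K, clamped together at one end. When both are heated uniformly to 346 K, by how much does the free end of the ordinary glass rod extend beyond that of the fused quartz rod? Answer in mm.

0.898 mm

ΔT = 53 K
fused quartz: ΔL = 48.3×10⁻⁸ × 1.943 m × 53 = 4.9739×10⁻⁵ m = 0.049739 mm
ordinary glass: ΔL = 92×10⁻⁷ × 1.943 m × 53 = 9.4741×10⁻⁴ m = 0.94741 mm
difference = 0.94741 − 0.049739 = 0.897671 mm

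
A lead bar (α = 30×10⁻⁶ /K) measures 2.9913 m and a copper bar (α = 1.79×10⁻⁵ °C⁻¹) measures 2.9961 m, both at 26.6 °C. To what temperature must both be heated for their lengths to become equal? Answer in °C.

T = 159.5 °C

Equal length when α₁L₁ΔT − α₂L₂ΔT = L₂ − L₁ = 4.80×10⁻³ m
α₁L₁ = 8.9739×10⁻⁵, α₂L₂ = 5.363019×10⁻⁵ → Δ(αL) = 3.610881×10⁻⁵ m/K
ΔT = 4.80×10⁻³ / 3.610881×10⁻⁵ = 132.932 K, so T = 26.6 + 132.932 = 159.532 °C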